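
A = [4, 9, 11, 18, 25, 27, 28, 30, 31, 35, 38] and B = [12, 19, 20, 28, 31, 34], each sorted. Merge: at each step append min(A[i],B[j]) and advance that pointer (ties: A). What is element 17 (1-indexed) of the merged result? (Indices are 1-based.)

merged[17] = 38

i=1 j=1: A[i]=4<=B[j]=12 take 4, i++
i=2 j=1: A[i]=9<=B[j]=12 take 9, i++
i=3 j=1: A[i]=11<=B[j]=12 take 11, i++
i=4 j=1: A[i]=18>B[j]=12 take 12, j++
i=4 j=2: A[i]=18<=B[j]=19 take 18, i++
i=5 j=2: A[i]=25>B[j]=19 take 19, j++
i=5 j=3: A[i]=25>B[j]=20 take 20, j++
i=5 j=4: A[i]=25<=B[j]=28 take 25, i++
i=6 j=4: A[i]=27<=B[j]=28 take 27, i++
i=7 j=4: A[i]=28<=B[j]=28 take 28, i++
i=8 j=4: A[i]=30>B[j]=28 take 28, j++
i=8 j=5: A[i]=30<=B[j]=31 take 30, i++
i=9 j=5: A[i]=31<=B[j]=31 take 31, i++
i=10 j=5: A[i]=35>B[j]=31 take 31, j++
i=10 j=6: A[i]=35>B[j]=34 take 34, j++
i=10 j=7: B done, take A[i]=35, i++
i=11 j=7: B done, take A[i]=38, i++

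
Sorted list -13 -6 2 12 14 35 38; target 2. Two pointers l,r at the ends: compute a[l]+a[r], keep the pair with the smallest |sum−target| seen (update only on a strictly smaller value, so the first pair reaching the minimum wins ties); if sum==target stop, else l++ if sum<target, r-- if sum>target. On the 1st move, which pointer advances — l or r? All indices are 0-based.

r

[0,6] -13+38=25 d=23 * → r--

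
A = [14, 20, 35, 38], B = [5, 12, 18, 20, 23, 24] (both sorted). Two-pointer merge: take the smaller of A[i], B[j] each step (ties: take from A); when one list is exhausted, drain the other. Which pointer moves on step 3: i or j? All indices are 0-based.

i

i=0 j=0: A[i]=14>B[j]=5 take 5, j++
i=0 j=1: A[i]=14>B[j]=12 take 12, j++
i=0 j=2: A[i]=14<=B[j]=18 take 14, i++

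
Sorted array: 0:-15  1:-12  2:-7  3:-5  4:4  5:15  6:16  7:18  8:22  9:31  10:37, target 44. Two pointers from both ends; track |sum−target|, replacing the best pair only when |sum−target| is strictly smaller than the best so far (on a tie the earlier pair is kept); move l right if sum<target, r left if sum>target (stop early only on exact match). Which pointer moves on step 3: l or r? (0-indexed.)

l

[0,10] -15+37=22 d=22 * → l++
[1,10] -12+37=25 d=19 * → l++
[2,10] -7+37=30 d=14 * → l++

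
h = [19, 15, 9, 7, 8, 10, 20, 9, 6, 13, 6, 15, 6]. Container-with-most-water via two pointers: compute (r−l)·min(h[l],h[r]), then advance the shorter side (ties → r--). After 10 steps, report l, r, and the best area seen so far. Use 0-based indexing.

l=4, r=6, best area=165

[0,12] min(19,6)*12=72 best=72 * → r--
[0,11] min(19,15)*11=165 best=165 * → r--
[0,10] min(19,6)*10=60 best=165 → r--
[0,9] min(19,13)*9=117 best=165 → r--
[0,8] min(19,6)*8=48 best=165 → r--
[0,7] min(19,9)*7=63 best=165 → r--
[0,6] min(19,20)*6=114 best=165 → l++
[1,6] min(15,20)*5=75 best=165 → l++
[2,6] min(9,20)*4=36 best=165 → l++
[3,6] min(7,20)*3=21 best=165 → l++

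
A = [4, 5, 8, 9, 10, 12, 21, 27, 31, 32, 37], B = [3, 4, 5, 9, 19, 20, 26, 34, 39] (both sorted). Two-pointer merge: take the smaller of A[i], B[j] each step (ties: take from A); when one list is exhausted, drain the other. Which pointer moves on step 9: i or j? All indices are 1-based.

[i=1,j=1] A[i]=4>B[j]=3 take 3 → j++
[i=1,j=2] A[i]=4<=B[j]=4 take 4 → i++
[i=2,j=2] A[i]=5>B[j]=4 take 4 → j++
[i=2,j=3] A[i]=5<=B[j]=5 take 5 → i++
[i=3,j=3] A[i]=8>B[j]=5 take 5 → j++
[i=3,j=4] A[i]=8<=B[j]=9 take 8 → i++
[i=4,j=4] A[i]=9<=B[j]=9 take 9 → i++
[i=5,j=4] A[i]=10>B[j]=9 take 9 → j++
[i=5,j=5] A[i]=10<=B[j]=19 take 10 → i++

i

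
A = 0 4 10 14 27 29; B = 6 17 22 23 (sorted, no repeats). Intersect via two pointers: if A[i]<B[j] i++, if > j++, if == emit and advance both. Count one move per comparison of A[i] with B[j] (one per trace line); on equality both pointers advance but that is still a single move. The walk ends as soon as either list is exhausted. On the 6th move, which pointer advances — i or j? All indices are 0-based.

j

[i=0,j=0] 0<6 → i++
[i=1,j=0] 4<6 → i++
[i=2,j=0] 10>6 → j++
[i=2,j=1] 10<17 → i++
[i=3,j=1] 14<17 → i++
[i=4,j=1] 27>17 → j++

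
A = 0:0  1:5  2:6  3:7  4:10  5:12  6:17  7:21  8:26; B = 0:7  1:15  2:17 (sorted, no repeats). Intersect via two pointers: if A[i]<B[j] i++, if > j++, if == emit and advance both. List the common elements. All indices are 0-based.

i=0 j=0: 0<7, i++
i=1 j=0: 5<7, i++
i=2 j=0: 6<7, i++
i=3 j=0: 7==7 emit, i++,j++
i=4 j=1: 10<15, i++
i=5 j=1: 12<15, i++
i=6 j=1: 17>15, j++
i=6 j=2: 17==17 emit, i++,j++

intersection = [7, 17]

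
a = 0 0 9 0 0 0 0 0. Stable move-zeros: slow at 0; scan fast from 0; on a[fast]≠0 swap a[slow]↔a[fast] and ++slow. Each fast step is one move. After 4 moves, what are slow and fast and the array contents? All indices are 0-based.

slow=1, fast=4, a=[9, 0, 0, 0, 0, 0, 0, 0]

slow=0 fast=0: a[fast]=0, fast++
slow=0 fast=1: a[fast]=0, fast++
slow=0 fast=2: a[fast]=9≠0 swap→a[0]=9, slow++,fast++
slow=1 fast=3: a[fast]=0, fast++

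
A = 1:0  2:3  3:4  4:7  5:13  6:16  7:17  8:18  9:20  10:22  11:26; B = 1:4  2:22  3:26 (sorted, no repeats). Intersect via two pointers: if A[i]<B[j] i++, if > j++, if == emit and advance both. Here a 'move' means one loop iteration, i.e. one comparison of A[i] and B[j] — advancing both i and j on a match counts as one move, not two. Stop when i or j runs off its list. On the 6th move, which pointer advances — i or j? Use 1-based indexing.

i

[i=1,j=1] 0<4 → i++
[i=2,j=1] 3<4 → i++
[i=3,j=1] 4==4 emit → i++,j++
[i=4,j=2] 7<22 → i++
[i=5,j=2] 13<22 → i++
[i=6,j=2] 16<22 → i++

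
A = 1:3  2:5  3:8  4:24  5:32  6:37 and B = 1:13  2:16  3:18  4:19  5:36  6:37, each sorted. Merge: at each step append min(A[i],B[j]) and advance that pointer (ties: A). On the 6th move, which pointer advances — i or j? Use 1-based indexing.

[i=1,j=1] A[i]=3<=B[j]=13 take 3 → i++
[i=2,j=1] A[i]=5<=B[j]=13 take 5 → i++
[i=3,j=1] A[i]=8<=B[j]=13 take 8 → i++
[i=4,j=1] A[i]=24>B[j]=13 take 13 → j++
[i=4,j=2] A[i]=24>B[j]=16 take 16 → j++
[i=4,j=3] A[i]=24>B[j]=18 take 18 → j++

j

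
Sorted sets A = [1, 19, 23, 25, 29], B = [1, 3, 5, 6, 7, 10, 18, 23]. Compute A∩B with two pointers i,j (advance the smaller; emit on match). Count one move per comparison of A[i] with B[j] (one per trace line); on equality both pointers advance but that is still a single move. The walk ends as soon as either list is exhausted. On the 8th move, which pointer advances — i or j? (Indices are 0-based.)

[i=0,j=0] 1==1 emit → i++,j++
[i=1,j=1] 19>3 → j++
[i=1,j=2] 19>5 → j++
[i=1,j=3] 19>6 → j++
[i=1,j=4] 19>7 → j++
[i=1,j=5] 19>10 → j++
[i=1,j=6] 19>18 → j++
[i=1,j=7] 19<23 → i++

i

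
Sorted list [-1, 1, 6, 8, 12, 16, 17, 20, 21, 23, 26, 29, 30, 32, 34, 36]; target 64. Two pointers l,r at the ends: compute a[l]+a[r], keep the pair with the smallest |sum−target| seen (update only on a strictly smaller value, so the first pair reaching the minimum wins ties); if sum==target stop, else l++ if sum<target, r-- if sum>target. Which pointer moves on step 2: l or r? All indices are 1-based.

[1,16] -1+36=35 d=29 * → l++
[2,16] 1+36=37 d=27 * → l++

l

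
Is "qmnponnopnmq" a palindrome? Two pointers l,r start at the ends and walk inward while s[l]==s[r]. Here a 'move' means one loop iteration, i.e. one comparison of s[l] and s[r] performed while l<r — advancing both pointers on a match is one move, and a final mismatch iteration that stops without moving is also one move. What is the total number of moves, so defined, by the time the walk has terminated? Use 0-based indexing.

6 moves

l=0 r=11: 'q'=='q', l++,r--
l=1 r=10: 'm'=='m', l++,r--
l=2 r=9: 'n'=='n', l++,r--
l=3 r=8: 'p'=='p', l++,r--
l=4 r=7: 'o'=='o', l++,r--
l=5 r=6: 'n'=='n', l++,r--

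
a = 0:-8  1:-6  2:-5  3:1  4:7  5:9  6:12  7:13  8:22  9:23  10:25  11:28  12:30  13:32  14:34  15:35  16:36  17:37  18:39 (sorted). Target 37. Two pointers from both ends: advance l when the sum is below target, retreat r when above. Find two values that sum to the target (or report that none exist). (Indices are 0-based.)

[0,18] -8+39=31 <37 → l++
[1,18] -6+39=33 <37 → l++
[2,18] -5+39=34 <37 → l++
[3,18] 1+39=40 >37 → r--
[3,17] 1+37=38 >37 → r--
[3,16] 1+36=37 → found

(1, 36)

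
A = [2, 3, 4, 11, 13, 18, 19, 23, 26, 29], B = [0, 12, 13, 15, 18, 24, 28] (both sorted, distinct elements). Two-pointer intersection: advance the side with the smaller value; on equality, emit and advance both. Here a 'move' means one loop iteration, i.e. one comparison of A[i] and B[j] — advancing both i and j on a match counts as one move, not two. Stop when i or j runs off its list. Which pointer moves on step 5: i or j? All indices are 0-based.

i=0 j=0: 2>0, j++
i=0 j=1: 2<12, i++
i=1 j=1: 3<12, i++
i=2 j=1: 4<12, i++
i=3 j=1: 11<12, i++

i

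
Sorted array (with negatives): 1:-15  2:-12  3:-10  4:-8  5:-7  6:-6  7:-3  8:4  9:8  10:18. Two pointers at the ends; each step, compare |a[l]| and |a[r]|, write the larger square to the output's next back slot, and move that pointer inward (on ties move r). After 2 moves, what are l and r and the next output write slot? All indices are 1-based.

l=1 r=10: |-15|<=|18| out[10]=324, r--
l=1 r=9: |-15|>|8| out[9]=225, l++

l=2, r=9, next write slot=8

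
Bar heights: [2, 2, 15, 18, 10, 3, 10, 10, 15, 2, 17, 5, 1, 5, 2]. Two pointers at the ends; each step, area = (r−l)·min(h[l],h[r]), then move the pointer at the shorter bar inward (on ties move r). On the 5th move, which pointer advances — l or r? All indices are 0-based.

r

[0,14] min(2,2)*14=28 best=28 * → r--
[0,13] min(2,5)*13=26 best=28 → l++
[1,13] min(2,5)*12=24 best=28 → l++
[2,13] min(15,5)*11=55 best=55 * → r--
[2,12] min(15,1)*10=10 best=55 → r--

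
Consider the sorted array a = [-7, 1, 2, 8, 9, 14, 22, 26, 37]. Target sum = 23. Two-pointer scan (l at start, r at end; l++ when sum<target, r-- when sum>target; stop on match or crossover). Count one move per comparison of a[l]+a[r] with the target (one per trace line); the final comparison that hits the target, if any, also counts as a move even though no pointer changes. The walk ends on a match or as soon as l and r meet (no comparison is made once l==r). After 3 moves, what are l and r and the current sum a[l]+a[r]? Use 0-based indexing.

[0,8] -7+37=30 >23 → r--
[0,7] -7+26=19 <23 → l++
[1,7] 1+26=27 >23 → r--

l=1, r=6, sum=23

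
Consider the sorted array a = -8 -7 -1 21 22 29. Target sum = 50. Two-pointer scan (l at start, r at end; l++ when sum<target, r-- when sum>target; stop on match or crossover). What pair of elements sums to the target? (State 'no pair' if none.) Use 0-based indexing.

(21, 29)

[0,5] -8+29=21 <50 → l++
[1,5] -7+29=22 <50 → l++
[2,5] -1+29=28 <50 → l++
[3,5] 21+29=50 → found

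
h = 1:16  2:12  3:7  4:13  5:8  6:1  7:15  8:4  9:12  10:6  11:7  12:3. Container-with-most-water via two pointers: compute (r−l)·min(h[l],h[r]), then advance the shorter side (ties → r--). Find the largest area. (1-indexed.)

[1,12] min(16,3)*11=33 best=33 * → r--
[1,11] min(16,7)*10=70 best=70 * → r--
[1,10] min(16,6)*9=54 best=70 → r--
[1,9] min(16,12)*8=96 best=96 * → r--
[1,8] min(16,4)*7=28 best=96 → r--
[1,7] min(16,15)*6=90 best=96 → r--
[1,6] min(16,1)*5=5 best=96 → r--
[1,5] min(16,8)*4=32 best=96 → r--
[1,4] min(16,13)*3=39 best=96 → r--
[1,3] min(16,7)*2=14 best=96 → r--
[1,2] min(16,12)*1=12 best=96 → r--

max area = 96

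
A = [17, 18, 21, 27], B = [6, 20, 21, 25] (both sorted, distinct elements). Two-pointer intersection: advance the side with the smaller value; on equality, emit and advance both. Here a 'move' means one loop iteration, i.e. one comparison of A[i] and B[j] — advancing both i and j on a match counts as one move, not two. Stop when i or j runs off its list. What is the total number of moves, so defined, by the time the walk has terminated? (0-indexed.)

i=0 j=0: 17>6, j++
i=0 j=1: 17<20, i++
i=1 j=1: 18<20, i++
i=2 j=1: 21>20, j++
i=2 j=2: 21==21 emit, i++,j++
i=3 j=3: 27>25, j++

6 moves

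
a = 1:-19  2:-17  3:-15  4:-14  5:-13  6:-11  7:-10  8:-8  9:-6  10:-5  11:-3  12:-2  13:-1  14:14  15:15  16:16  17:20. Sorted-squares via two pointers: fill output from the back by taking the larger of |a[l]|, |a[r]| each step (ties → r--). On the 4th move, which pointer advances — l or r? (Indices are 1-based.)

l=1 r=17: |-19|<=|20| out[17]=400, r--
l=1 r=16: |-19|>|16| out[16]=361, l++
l=2 r=16: |-17|>|16| out[15]=289, l++
l=3 r=16: |-15|<=|16| out[14]=256, r--

r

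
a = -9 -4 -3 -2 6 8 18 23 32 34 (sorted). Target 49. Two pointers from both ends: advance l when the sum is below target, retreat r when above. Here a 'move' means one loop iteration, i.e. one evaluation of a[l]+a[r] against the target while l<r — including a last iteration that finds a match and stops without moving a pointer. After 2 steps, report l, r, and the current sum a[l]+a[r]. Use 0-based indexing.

l=2, r=9, sum=31

[0,9] -9+34=25 <49 → l++
[1,9] -4+34=30 <49 → l++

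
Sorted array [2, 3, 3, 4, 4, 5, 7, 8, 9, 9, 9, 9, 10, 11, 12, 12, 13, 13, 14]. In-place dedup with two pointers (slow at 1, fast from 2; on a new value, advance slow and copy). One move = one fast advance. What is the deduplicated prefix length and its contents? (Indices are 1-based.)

slow=1 fast=2: a[fast]=3≠a[slow]=2 write a[2]=3, slow++,fast++
slow=2 fast=3: a[fast]=3=a[slow] dup, fast++
slow=2 fast=4: a[fast]=4≠a[slow]=3 write a[3]=4, slow++,fast++
slow=3 fast=5: a[fast]=4=a[slow] dup, fast++
slow=3 fast=6: a[fast]=5≠a[slow]=4 write a[4]=5, slow++,fast++
slow=4 fast=7: a[fast]=7≠a[slow]=5 write a[5]=7, slow++,fast++
slow=5 fast=8: a[fast]=8≠a[slow]=7 write a[6]=8, slow++,fast++
slow=6 fast=9: a[fast]=9≠a[slow]=8 write a[7]=9, slow++,fast++
slow=7 fast=10: a[fast]=9=a[slow] dup, fast++
slow=7 fast=11: a[fast]=9=a[slow] dup, fast++
slow=7 fast=12: a[fast]=9=a[slow] dup, fast++
slow=7 fast=13: a[fast]=10≠a[slow]=9 write a[8]=10, slow++,fast++
slow=8 fast=14: a[fast]=11≠a[slow]=10 write a[9]=11, slow++,fast++
slow=9 fast=15: a[fast]=12≠a[slow]=11 write a[10]=12, slow++,fast++
slow=10 fast=16: a[fast]=12=a[slow] dup, fast++
slow=10 fast=17: a[fast]=13≠a[slow]=12 write a[11]=13, slow++,fast++
slow=11 fast=18: a[fast]=13=a[slow] dup, fast++
slow=11 fast=19: a[fast]=14≠a[slow]=13 write a[12]=14, slow++,fast++

length 12; prefix = [2, 3, 4, 5, 7, 8, 9, 10, 11, 12, 13, 14]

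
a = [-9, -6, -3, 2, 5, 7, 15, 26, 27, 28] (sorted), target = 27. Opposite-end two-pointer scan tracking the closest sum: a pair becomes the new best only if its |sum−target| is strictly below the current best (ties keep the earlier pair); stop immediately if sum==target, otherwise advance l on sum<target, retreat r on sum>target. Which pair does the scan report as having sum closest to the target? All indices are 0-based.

l=0 r=9: -9+28=19 d=8 *, l++
l=1 r=9: -6+28=22 d=5 *, l++
l=2 r=9: -3+28=25 d=2 *, l++
l=3 r=9: 2+28=30 d=3, r--
l=3 r=8: 2+27=29 d=2, r--
l=3 r=7: 2+26=28 d=1 *, r--
l=3 r=6: 2+15=17 d=10, l++
l=4 r=6: 5+15=20 d=7, l++
l=5 r=6: 7+15=22 d=5, l++

pair (2, 26) with sum 28 (|Δ|=1)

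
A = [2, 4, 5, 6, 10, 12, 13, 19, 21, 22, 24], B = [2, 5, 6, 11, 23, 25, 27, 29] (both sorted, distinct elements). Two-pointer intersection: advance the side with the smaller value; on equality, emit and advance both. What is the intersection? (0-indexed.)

i=0 j=0: 2==2 emit, i++,j++
i=1 j=1: 4<5, i++
i=2 j=1: 5==5 emit, i++,j++
i=3 j=2: 6==6 emit, i++,j++
i=4 j=3: 10<11, i++
i=5 j=3: 12>11, j++
i=5 j=4: 12<23, i++
i=6 j=4: 13<23, i++
i=7 j=4: 19<23, i++
i=8 j=4: 21<23, i++
i=9 j=4: 22<23, i++
i=10 j=4: 24>23, j++
i=10 j=5: 24<25, i++

intersection = [2, 5, 6]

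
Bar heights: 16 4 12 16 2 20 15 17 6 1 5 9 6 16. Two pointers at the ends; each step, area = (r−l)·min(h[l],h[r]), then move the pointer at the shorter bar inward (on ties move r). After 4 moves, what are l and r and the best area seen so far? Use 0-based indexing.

l=0 r=13: min(16,16)*13=208 best=208 *, r--
l=0 r=12: min(16,6)*12=72 best=208, r--
l=0 r=11: min(16,9)*11=99 best=208, r--
l=0 r=10: min(16,5)*10=50 best=208, r--

l=0, r=9, best area=208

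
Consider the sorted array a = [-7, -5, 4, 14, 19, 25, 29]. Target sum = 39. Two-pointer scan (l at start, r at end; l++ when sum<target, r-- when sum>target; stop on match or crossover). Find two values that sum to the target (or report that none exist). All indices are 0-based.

(14, 25)

[0,6] -7+29=22 <39 → l++
[1,6] -5+29=24 <39 → l++
[2,6] 4+29=33 <39 → l++
[3,6] 14+29=43 >39 → r--
[3,5] 14+25=39 → found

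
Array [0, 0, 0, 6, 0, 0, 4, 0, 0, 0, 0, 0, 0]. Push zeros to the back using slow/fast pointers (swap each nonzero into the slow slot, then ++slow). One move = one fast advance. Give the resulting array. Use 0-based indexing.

slow=0 fast=0: a[fast]=0, fast++
slow=0 fast=1: a[fast]=0, fast++
slow=0 fast=2: a[fast]=0, fast++
slow=0 fast=3: a[fast]=6≠0 swap→a[0]=6, slow++,fast++
slow=1 fast=4: a[fast]=0, fast++
slow=1 fast=5: a[fast]=0, fast++
slow=1 fast=6: a[fast]=4≠0 swap→a[1]=4, slow++,fast++
slow=2 fast=7: a[fast]=0, fast++
slow=2 fast=8: a[fast]=0, fast++
slow=2 fast=9: a[fast]=0, fast++
slow=2 fast=10: a[fast]=0, fast++
slow=2 fast=11: a[fast]=0, fast++
slow=2 fast=12: a[fast]=0, fast++

[6, 4, 0, 0, 0, 0, 0, 0, 0, 0, 0, 0, 0]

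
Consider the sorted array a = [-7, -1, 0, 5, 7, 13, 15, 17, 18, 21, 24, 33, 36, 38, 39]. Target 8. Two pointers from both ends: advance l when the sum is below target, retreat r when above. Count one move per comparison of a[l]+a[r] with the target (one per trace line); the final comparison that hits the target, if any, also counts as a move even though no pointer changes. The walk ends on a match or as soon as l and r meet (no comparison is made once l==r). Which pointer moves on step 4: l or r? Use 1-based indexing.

[1,15] -7+39=32 >8 → r--
[1,14] -7+38=31 >8 → r--
[1,13] -7+36=29 >8 → r--
[1,12] -7+33=26 >8 → r--

r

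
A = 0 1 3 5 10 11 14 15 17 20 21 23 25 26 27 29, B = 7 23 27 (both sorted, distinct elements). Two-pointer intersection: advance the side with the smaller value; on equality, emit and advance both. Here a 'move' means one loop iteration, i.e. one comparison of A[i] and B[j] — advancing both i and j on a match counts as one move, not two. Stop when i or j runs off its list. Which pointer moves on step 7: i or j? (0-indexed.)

i

i=0 j=0: 0<7, i++
i=1 j=0: 1<7, i++
i=2 j=0: 3<7, i++
i=3 j=0: 5<7, i++
i=4 j=0: 10>7, j++
i=4 j=1: 10<23, i++
i=5 j=1: 11<23, i++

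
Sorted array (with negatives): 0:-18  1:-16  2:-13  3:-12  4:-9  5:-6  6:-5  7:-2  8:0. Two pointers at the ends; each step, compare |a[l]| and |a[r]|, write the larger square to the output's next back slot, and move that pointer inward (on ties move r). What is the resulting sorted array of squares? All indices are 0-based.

l=0 r=8: |-18|>|0| out[8]=324, l++
l=1 r=8: |-16|>|0| out[7]=256, l++
l=2 r=8: |-13|>|0| out[6]=169, l++
l=3 r=8: |-12|>|0| out[5]=144, l++
l=4 r=8: |-9|>|0| out[4]=81, l++
l=5 r=8: |-6|>|0| out[3]=36, l++
l=6 r=8: |-5|>|0| out[2]=25, l++
l=7 r=8: |-2|>|0| out[1]=4, l++
l=8 r=8: |0|<=|0| out[0]=0, r--

[0, 4, 25, 36, 81, 144, 169, 256, 324]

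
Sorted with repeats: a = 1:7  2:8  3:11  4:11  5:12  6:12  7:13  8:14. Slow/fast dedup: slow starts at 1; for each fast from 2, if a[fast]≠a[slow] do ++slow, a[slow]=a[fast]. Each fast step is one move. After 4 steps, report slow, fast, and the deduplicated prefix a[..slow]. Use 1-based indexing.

slow=1 fast=2: a[fast]=8≠a[slow]=7 write a[2]=8, slow++,fast++
slow=2 fast=3: a[fast]=11≠a[slow]=8 write a[3]=11, slow++,fast++
slow=3 fast=4: a[fast]=11=a[slow] dup, fast++
slow=3 fast=5: a[fast]=12≠a[slow]=11 write a[4]=12, slow++,fast++

slow=4, fast=6, prefix=[7, 8, 11, 12]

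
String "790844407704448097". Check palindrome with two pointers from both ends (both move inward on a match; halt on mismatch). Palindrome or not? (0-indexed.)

palindrome

l=0 r=17: '7'=='7', l++,r--
l=1 r=16: '9'=='9', l++,r--
l=2 r=15: '0'=='0', l++,r--
l=3 r=14: '8'=='8', l++,r--
l=4 r=13: '4'=='4', l++,r--
l=5 r=12: '4'=='4', l++,r--
l=6 r=11: '4'=='4', l++,r--
l=7 r=10: '0'=='0', l++,r--
l=8 r=9: '7'=='7', l++,r--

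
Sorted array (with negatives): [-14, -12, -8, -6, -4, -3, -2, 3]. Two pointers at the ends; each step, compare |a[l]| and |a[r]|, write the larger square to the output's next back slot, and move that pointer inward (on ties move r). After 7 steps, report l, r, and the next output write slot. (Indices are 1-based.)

l=7, r=7, next write slot=1

[1,8] |-14|>|3| out[8]=196 → l++
[2,8] |-12|>|3| out[7]=144 → l++
[3,8] |-8|>|3| out[6]=64 → l++
[4,8] |-6|>|3| out[5]=36 → l++
[5,8] |-4|>|3| out[4]=16 → l++
[6,8] |-3|<=|3| out[3]=9 → r--
[6,7] |-3|>|-2| out[2]=9 → l++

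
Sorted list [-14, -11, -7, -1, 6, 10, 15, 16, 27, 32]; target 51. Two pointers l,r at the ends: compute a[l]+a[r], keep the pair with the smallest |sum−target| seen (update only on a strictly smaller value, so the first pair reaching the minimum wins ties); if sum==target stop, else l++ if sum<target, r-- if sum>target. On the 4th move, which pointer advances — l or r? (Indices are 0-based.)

[0,9] -14+32=18 d=33 * → l++
[1,9] -11+32=21 d=30 * → l++
[2,9] -7+32=25 d=26 * → l++
[3,9] -1+32=31 d=20 * → l++

l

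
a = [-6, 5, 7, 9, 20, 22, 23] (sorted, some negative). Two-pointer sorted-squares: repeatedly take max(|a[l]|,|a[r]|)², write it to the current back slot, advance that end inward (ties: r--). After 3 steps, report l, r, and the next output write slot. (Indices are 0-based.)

[0,6] |-6|<=|23| out[6]=529 → r--
[0,5] |-6|<=|22| out[5]=484 → r--
[0,4] |-6|<=|20| out[4]=400 → r--

l=0, r=3, next write slot=3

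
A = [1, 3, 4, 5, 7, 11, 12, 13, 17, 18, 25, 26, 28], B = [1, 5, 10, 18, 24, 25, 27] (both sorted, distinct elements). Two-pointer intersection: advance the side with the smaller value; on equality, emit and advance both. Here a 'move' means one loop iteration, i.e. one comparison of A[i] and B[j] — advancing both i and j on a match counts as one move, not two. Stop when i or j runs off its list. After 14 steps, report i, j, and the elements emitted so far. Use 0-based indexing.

i=12, j=6, emitted=[1, 5, 18, 25]

[i=0,j=0] 1==1 emit → i++,j++
[i=1,j=1] 3<5 → i++
[i=2,j=1] 4<5 → i++
[i=3,j=1] 5==5 emit → i++,j++
[i=4,j=2] 7<10 → i++
[i=5,j=2] 11>10 → j++
[i=5,j=3] 11<18 → i++
[i=6,j=3] 12<18 → i++
[i=7,j=3] 13<18 → i++
[i=8,j=3] 17<18 → i++
[i=9,j=3] 18==18 emit → i++,j++
[i=10,j=4] 25>24 → j++
[i=10,j=5] 25==25 emit → i++,j++
[i=11,j=6] 26<27 → i++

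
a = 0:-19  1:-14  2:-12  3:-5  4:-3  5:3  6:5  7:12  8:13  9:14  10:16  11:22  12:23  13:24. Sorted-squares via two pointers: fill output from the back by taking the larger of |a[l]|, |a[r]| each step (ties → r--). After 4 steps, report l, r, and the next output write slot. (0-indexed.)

l=1, r=10, next write slot=9

[0,13] |-19|<=|24| out[13]=576 → r--
[0,12] |-19|<=|23| out[12]=529 → r--
[0,11] |-19|<=|22| out[11]=484 → r--
[0,10] |-19|>|16| out[10]=361 → l++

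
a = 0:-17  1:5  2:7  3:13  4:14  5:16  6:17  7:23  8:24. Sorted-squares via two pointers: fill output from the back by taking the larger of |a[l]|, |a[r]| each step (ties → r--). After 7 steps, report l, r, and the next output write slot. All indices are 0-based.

l=1, r=2, next write slot=1

[0,8] |-17|<=|24| out[8]=576 → r--
[0,7] |-17|<=|23| out[7]=529 → r--
[0,6] |-17|<=|17| out[6]=289 → r--
[0,5] |-17|>|16| out[5]=289 → l++
[1,5] |5|<=|16| out[4]=256 → r--
[1,4] |5|<=|14| out[3]=196 → r--
[1,3] |5|<=|13| out[2]=169 → r--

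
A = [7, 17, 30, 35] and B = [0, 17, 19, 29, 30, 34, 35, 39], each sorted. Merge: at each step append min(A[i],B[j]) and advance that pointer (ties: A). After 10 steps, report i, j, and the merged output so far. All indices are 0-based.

i=4, j=6, merged so far=[0, 7, 17, 17, 19, 29, 30, 30, 34, 35]

[i=0,j=0] A[i]=7>B[j]=0 take 0 → j++
[i=0,j=1] A[i]=7<=B[j]=17 take 7 → i++
[i=1,j=1] A[i]=17<=B[j]=17 take 17 → i++
[i=2,j=1] A[i]=30>B[j]=17 take 17 → j++
[i=2,j=2] A[i]=30>B[j]=19 take 19 → j++
[i=2,j=3] A[i]=30>B[j]=29 take 29 → j++
[i=2,j=4] A[i]=30<=B[j]=30 take 30 → i++
[i=3,j=4] A[i]=35>B[j]=30 take 30 → j++
[i=3,j=5] A[i]=35>B[j]=34 take 34 → j++
[i=3,j=6] A[i]=35<=B[j]=35 take 35 → i++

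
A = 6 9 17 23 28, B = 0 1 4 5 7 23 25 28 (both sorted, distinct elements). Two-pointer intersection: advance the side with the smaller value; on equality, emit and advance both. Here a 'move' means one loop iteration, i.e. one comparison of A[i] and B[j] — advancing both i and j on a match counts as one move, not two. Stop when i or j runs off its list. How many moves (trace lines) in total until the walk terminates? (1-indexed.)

[i=1,j=1] 6>0 → j++
[i=1,j=2] 6>1 → j++
[i=1,j=3] 6>4 → j++
[i=1,j=4] 6>5 → j++
[i=1,j=5] 6<7 → i++
[i=2,j=5] 9>7 → j++
[i=2,j=6] 9<23 → i++
[i=3,j=6] 17<23 → i++
[i=4,j=6] 23==23 emit → i++,j++
[i=5,j=7] 28>25 → j++
[i=5,j=8] 28==28 emit → i++,j++

11 moves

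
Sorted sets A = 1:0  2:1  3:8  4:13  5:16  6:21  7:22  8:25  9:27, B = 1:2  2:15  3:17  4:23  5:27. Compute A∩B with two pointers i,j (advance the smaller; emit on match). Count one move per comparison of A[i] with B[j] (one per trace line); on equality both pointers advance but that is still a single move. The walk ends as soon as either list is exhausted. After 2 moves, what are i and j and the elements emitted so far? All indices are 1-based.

i=3, j=1, emitted=[]

[i=1,j=1] 0<2 → i++
[i=2,j=1] 1<2 → i++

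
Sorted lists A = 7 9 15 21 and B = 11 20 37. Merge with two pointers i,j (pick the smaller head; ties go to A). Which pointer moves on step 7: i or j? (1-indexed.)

i=1 j=1: A[i]=7<=B[j]=11 take 7, i++
i=2 j=1: A[i]=9<=B[j]=11 take 9, i++
i=3 j=1: A[i]=15>B[j]=11 take 11, j++
i=3 j=2: A[i]=15<=B[j]=20 take 15, i++
i=4 j=2: A[i]=21>B[j]=20 take 20, j++
i=4 j=3: A[i]=21<=B[j]=37 take 21, i++
i=5 j=3: A done, take B[j]=37, j++

j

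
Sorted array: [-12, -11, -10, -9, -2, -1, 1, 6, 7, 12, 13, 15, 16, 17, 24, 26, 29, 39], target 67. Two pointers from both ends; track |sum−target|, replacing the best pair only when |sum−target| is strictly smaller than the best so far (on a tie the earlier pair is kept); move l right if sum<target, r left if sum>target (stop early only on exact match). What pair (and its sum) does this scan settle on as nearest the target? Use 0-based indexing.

l=0 r=17: -12+39=27 d=40 *, l++
l=1 r=17: -11+39=28 d=39 *, l++
l=2 r=17: -10+39=29 d=38 *, l++
l=3 r=17: -9+39=30 d=37 *, l++
l=4 r=17: -2+39=37 d=30 *, l++
l=5 r=17: -1+39=38 d=29 *, l++
l=6 r=17: 1+39=40 d=27 *, l++
l=7 r=17: 6+39=45 d=22 *, l++
l=8 r=17: 7+39=46 d=21 *, l++
l=9 r=17: 12+39=51 d=16 *, l++
l=10 r=17: 13+39=52 d=15 *, l++
l=11 r=17: 15+39=54 d=13 *, l++
l=12 r=17: 16+39=55 d=12 *, l++
l=13 r=17: 17+39=56 d=11 *, l++
l=14 r=17: 24+39=63 d=4 *, l++
l=15 r=17: 26+39=65 d=2 *, l++
l=16 r=17: 29+39=68 d=1 *, r--

pair (29, 39) with sum 68 (|Δ|=1)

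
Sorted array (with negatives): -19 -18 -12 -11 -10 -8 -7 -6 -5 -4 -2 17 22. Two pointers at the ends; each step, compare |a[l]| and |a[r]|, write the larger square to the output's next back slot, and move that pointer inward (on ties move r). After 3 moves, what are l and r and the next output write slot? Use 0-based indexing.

l=2, r=11, next write slot=9

l=0 r=12: |-19|<=|22| out[12]=484, r--
l=0 r=11: |-19|>|17| out[11]=361, l++
l=1 r=11: |-18|>|17| out[10]=324, l++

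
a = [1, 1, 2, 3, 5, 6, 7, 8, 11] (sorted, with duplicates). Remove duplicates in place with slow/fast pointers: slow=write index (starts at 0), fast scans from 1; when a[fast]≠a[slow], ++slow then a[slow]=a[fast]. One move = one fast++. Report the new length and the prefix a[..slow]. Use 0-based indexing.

length 8; prefix = [1, 2, 3, 5, 6, 7, 8, 11]

slow=0 fast=1: a[fast]=1=a[slow] dup, fast++
slow=0 fast=2: a[fast]=2≠a[slow]=1 write a[1]=2, slow++,fast++
slow=1 fast=3: a[fast]=3≠a[slow]=2 write a[2]=3, slow++,fast++
slow=2 fast=4: a[fast]=5≠a[slow]=3 write a[3]=5, slow++,fast++
slow=3 fast=5: a[fast]=6≠a[slow]=5 write a[4]=6, slow++,fast++
slow=4 fast=6: a[fast]=7≠a[slow]=6 write a[5]=7, slow++,fast++
slow=5 fast=7: a[fast]=8≠a[slow]=7 write a[6]=8, slow++,fast++
slow=6 fast=8: a[fast]=11≠a[slow]=8 write a[7]=11, slow++,fast++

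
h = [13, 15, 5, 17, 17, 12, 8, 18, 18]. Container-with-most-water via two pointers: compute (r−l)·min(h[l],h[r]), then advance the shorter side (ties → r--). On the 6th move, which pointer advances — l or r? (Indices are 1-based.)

[1,9] min(13,18)*8=104 best=104 * → l++
[2,9] min(15,18)*7=105 best=105 * → l++
[3,9] min(5,18)*6=30 best=105 → l++
[4,9] min(17,18)*5=85 best=105 → l++
[5,9] min(17,18)*4=68 best=105 → l++
[6,9] min(12,18)*3=36 best=105 → l++

l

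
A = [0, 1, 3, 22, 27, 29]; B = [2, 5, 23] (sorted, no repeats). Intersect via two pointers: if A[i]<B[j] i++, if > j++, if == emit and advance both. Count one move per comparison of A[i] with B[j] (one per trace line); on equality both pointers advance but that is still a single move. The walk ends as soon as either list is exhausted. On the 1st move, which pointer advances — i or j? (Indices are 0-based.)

i

[i=0,j=0] 0<2 → i++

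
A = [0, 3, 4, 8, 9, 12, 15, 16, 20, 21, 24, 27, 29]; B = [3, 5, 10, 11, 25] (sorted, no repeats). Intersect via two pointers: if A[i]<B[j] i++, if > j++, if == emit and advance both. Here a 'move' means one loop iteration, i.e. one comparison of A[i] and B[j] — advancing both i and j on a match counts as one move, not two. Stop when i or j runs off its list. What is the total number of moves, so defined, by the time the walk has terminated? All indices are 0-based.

15 moves

i=0 j=0: 0<3, i++
i=1 j=0: 3==3 emit, i++,j++
i=2 j=1: 4<5, i++
i=3 j=1: 8>5, j++
i=3 j=2: 8<10, i++
i=4 j=2: 9<10, i++
i=5 j=2: 12>10, j++
i=5 j=3: 12>11, j++
i=5 j=4: 12<25, i++
i=6 j=4: 15<25, i++
i=7 j=4: 16<25, i++
i=8 j=4: 20<25, i++
i=9 j=4: 21<25, i++
i=10 j=4: 24<25, i++
i=11 j=4: 27>25, j++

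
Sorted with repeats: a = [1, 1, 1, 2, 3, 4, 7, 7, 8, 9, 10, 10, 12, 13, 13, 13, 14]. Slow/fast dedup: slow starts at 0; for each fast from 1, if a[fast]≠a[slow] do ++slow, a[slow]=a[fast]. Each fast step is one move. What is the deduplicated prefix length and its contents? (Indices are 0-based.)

slow=0 fast=1: a[fast]=1=a[slow] dup, fast++
slow=0 fast=2: a[fast]=1=a[slow] dup, fast++
slow=0 fast=3: a[fast]=2≠a[slow]=1 write a[1]=2, slow++,fast++
slow=1 fast=4: a[fast]=3≠a[slow]=2 write a[2]=3, slow++,fast++
slow=2 fast=5: a[fast]=4≠a[slow]=3 write a[3]=4, slow++,fast++
slow=3 fast=6: a[fast]=7≠a[slow]=4 write a[4]=7, slow++,fast++
slow=4 fast=7: a[fast]=7=a[slow] dup, fast++
slow=4 fast=8: a[fast]=8≠a[slow]=7 write a[5]=8, slow++,fast++
slow=5 fast=9: a[fast]=9≠a[slow]=8 write a[6]=9, slow++,fast++
slow=6 fast=10: a[fast]=10≠a[slow]=9 write a[7]=10, slow++,fast++
slow=7 fast=11: a[fast]=10=a[slow] dup, fast++
slow=7 fast=12: a[fast]=12≠a[slow]=10 write a[8]=12, slow++,fast++
slow=8 fast=13: a[fast]=13≠a[slow]=12 write a[9]=13, slow++,fast++
slow=9 fast=14: a[fast]=13=a[slow] dup, fast++
slow=9 fast=15: a[fast]=13=a[slow] dup, fast++
slow=9 fast=16: a[fast]=14≠a[slow]=13 write a[10]=14, slow++,fast++

length 11; prefix = [1, 2, 3, 4, 7, 8, 9, 10, 12, 13, 14]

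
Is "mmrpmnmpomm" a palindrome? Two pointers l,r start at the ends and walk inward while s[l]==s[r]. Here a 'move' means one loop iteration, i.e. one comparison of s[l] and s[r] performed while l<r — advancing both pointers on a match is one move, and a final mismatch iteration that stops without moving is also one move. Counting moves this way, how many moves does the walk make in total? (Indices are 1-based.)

3 moves

l=1 r=11: 'm'=='m', l++,r--
l=2 r=10: 'm'=='m', l++,r--
l=3 r=9: 'r'!='o', stop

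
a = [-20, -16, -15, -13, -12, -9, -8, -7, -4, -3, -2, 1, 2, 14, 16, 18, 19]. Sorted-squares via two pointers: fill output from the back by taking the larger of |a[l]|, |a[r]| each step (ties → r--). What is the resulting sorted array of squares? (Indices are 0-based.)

[1, 4, 4, 9, 16, 49, 64, 81, 144, 169, 196, 225, 256, 256, 324, 361, 400]

l=0 r=16: |-20|>|19| out[16]=400, l++
l=1 r=16: |-16|<=|19| out[15]=361, r--
l=1 r=15: |-16|<=|18| out[14]=324, r--
l=1 r=14: |-16|<=|16| out[13]=256, r--
l=1 r=13: |-16|>|14| out[12]=256, l++
l=2 r=13: |-15|>|14| out[11]=225, l++
l=3 r=13: |-13|<=|14| out[10]=196, r--
l=3 r=12: |-13|>|2| out[9]=169, l++
l=4 r=12: |-12|>|2| out[8]=144, l++
l=5 r=12: |-9|>|2| out[7]=81, l++
l=6 r=12: |-8|>|2| out[6]=64, l++
l=7 r=12: |-7|>|2| out[5]=49, l++
l=8 r=12: |-4|>|2| out[4]=16, l++
l=9 r=12: |-3|>|2| out[3]=9, l++
l=10 r=12: |-2|<=|2| out[2]=4, r--
l=10 r=11: |-2|>|1| out[1]=4, l++
l=11 r=11: |1|<=|1| out[0]=1, r--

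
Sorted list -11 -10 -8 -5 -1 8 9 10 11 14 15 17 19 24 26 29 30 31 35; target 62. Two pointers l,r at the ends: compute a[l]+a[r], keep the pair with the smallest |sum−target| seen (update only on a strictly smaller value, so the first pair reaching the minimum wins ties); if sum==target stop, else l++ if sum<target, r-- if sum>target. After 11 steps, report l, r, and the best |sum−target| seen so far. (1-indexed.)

l=12, r=19, best |Δ|=12

[1,19] -11+35=24 d=38 * → l++
[2,19] -10+35=25 d=37 * → l++
[3,19] -8+35=27 d=35 * → l++
[4,19] -5+35=30 d=32 * → l++
[5,19] -1+35=34 d=28 * → l++
[6,19] 8+35=43 d=19 * → l++
[7,19] 9+35=44 d=18 * → l++
[8,19] 10+35=45 d=17 * → l++
[9,19] 11+35=46 d=16 * → l++
[10,19] 14+35=49 d=13 * → l++
[11,19] 15+35=50 d=12 * → l++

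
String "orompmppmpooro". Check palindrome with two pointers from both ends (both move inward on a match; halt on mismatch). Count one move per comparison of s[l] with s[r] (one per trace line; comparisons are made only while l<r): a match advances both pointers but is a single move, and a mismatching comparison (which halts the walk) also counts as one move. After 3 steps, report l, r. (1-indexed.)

l=4, r=11

[1,14] 'o'=='o' → l++,r--
[2,13] 'r'=='r' → l++,r--
[3,12] 'o'=='o' → l++,r--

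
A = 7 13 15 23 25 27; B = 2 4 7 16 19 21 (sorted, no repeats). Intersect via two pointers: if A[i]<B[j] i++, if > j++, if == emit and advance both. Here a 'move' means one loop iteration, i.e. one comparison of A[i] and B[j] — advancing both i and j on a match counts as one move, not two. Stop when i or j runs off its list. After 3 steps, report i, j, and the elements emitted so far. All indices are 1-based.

[i=1,j=1] 7>2 → j++
[i=1,j=2] 7>4 → j++
[i=1,j=3] 7==7 emit → i++,j++

i=2, j=4, emitted=[7]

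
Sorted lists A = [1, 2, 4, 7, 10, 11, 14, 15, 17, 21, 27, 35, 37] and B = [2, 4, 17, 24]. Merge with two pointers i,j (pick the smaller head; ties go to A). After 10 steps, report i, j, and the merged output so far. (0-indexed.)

i=0 j=0: A[i]=1<=B[j]=2 take 1, i++
i=1 j=0: A[i]=2<=B[j]=2 take 2, i++
i=2 j=0: A[i]=4>B[j]=2 take 2, j++
i=2 j=1: A[i]=4<=B[j]=4 take 4, i++
i=3 j=1: A[i]=7>B[j]=4 take 4, j++
i=3 j=2: A[i]=7<=B[j]=17 take 7, i++
i=4 j=2: A[i]=10<=B[j]=17 take 10, i++
i=5 j=2: A[i]=11<=B[j]=17 take 11, i++
i=6 j=2: A[i]=14<=B[j]=17 take 14, i++
i=7 j=2: A[i]=15<=B[j]=17 take 15, i++

i=8, j=2, merged so far=[1, 2, 2, 4, 4, 7, 10, 11, 14, 15]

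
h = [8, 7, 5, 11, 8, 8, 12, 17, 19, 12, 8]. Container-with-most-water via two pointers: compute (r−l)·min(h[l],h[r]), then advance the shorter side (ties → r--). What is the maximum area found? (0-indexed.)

max area = 80

[0,10] min(8,8)*10=80 best=80 * → r--
[0,9] min(8,12)*9=72 best=80 → l++
[1,9] min(7,12)*8=56 best=80 → l++
[2,9] min(5,12)*7=35 best=80 → l++
[3,9] min(11,12)*6=66 best=80 → l++
[4,9] min(8,12)*5=40 best=80 → l++
[5,9] min(8,12)*4=32 best=80 → l++
[6,9] min(12,12)*3=36 best=80 → r--
[6,8] min(12,19)*2=24 best=80 → l++
[7,8] min(17,19)*1=17 best=80 → l++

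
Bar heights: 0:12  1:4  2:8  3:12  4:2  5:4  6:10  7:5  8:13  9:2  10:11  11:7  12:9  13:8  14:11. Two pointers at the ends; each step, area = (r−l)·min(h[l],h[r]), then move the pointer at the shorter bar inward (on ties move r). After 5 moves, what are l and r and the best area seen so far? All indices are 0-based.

l=0, r=9, best area=154

l=0 r=14: min(12,11)*14=154 best=154 *, r--
l=0 r=13: min(12,8)*13=104 best=154, r--
l=0 r=12: min(12,9)*12=108 best=154, r--
l=0 r=11: min(12,7)*11=77 best=154, r--
l=0 r=10: min(12,11)*10=110 best=154, r--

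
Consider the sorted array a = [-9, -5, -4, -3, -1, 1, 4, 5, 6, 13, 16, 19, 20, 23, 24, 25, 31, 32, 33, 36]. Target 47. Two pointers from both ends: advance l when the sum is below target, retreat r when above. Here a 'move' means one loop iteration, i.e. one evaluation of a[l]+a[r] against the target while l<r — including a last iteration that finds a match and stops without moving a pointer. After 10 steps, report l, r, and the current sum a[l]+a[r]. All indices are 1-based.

l=1 r=20: -9+36=27 <47, l++
l=2 r=20: -5+36=31 <47, l++
l=3 r=20: -4+36=32 <47, l++
l=4 r=20: -3+36=33 <47, l++
l=5 r=20: -1+36=35 <47, l++
l=6 r=20: 1+36=37 <47, l++
l=7 r=20: 4+36=40 <47, l++
l=8 r=20: 5+36=41 <47, l++
l=9 r=20: 6+36=42 <47, l++
l=10 r=20: 13+36=49 >47, r--

l=10, r=19, sum=46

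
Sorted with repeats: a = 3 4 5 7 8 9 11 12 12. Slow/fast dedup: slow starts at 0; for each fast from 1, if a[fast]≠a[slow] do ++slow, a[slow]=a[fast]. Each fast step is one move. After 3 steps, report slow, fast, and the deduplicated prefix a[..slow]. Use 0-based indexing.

slow=0 fast=1: a[fast]=4≠a[slow]=3 write a[1]=4, slow++,fast++
slow=1 fast=2: a[fast]=5≠a[slow]=4 write a[2]=5, slow++,fast++
slow=2 fast=3: a[fast]=7≠a[slow]=5 write a[3]=7, slow++,fast++

slow=3, fast=4, prefix=[3, 4, 5, 7]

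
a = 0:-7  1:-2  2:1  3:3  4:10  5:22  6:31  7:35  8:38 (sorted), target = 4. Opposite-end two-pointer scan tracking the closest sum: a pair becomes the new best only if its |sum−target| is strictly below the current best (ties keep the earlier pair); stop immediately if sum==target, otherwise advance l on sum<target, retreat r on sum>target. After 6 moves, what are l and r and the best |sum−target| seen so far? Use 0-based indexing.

[0,8] -7+38=31 d=27 * → r--
[0,7] -7+35=28 d=24 * → r--
[0,6] -7+31=24 d=20 * → r--
[0,5] -7+22=15 d=11 * → r--
[0,4] -7+10=3 d=1 * → l++
[1,4] -2+10=8 d=4 → r--

l=1, r=3, best |Δ|=1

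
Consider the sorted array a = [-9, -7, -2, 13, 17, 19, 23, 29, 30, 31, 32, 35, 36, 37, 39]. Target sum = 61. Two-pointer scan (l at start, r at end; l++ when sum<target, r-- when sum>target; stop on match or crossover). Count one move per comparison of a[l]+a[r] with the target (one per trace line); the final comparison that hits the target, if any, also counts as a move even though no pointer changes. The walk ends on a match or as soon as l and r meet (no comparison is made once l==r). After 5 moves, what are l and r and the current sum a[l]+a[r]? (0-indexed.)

l=0 r=14: -9+39=30 <61, l++
l=1 r=14: -7+39=32 <61, l++
l=2 r=14: -2+39=37 <61, l++
l=3 r=14: 13+39=52 <61, l++
l=4 r=14: 17+39=56 <61, l++

l=5, r=14, sum=58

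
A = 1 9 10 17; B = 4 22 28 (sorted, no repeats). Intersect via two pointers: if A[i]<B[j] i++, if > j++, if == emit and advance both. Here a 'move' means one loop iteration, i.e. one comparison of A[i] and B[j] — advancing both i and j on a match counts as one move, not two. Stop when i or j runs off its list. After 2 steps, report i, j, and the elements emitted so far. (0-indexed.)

i=1, j=1, emitted=[]

i=0 j=0: 1<4, i++
i=1 j=0: 9>4, j++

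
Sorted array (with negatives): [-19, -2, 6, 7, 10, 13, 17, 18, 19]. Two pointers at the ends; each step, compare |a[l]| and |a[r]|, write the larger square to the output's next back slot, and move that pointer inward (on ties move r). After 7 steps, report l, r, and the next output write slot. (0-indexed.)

l=1, r=2, next write slot=1

l=0 r=8: |-19|<=|19| out[8]=361, r--
l=0 r=7: |-19|>|18| out[7]=361, l++
l=1 r=7: |-2|<=|18| out[6]=324, r--
l=1 r=6: |-2|<=|17| out[5]=289, r--
l=1 r=5: |-2|<=|13| out[4]=169, r--
l=1 r=4: |-2|<=|10| out[3]=100, r--
l=1 r=3: |-2|<=|7| out[2]=49, r--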